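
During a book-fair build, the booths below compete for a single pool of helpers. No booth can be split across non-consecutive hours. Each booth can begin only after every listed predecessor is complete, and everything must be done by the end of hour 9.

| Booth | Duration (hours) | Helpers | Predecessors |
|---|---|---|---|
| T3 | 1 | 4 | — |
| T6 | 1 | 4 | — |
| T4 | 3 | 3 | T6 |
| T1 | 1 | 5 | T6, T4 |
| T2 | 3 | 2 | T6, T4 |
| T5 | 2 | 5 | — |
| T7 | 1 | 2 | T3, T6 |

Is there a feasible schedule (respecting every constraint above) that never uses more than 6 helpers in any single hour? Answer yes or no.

The minimum achievable peak is 7; 6 < 7, so no feasible schedule stays within the cap.

no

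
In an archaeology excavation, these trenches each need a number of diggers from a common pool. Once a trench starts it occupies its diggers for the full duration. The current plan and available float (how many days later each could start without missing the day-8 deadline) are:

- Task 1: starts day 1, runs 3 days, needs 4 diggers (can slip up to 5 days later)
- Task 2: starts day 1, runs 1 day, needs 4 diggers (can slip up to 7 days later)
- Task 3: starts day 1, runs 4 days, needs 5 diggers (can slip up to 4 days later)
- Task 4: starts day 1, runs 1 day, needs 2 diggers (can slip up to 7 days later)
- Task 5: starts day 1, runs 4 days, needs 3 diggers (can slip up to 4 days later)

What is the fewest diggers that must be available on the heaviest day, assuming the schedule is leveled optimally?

7

Early-start (Task 1@1, Task 2@1, Task 3@1, Task 4@1, Task 5@1) gives peak 18: d1:18  d2:12  d3:12  d4:8  d5:0  d6:0  d7:0  d8:0.
Shift Task 2→4, Task 3→5, Task 4→5.
Schedule Task 1@1, Task 2@4, Task 3@5, Task 4@5, Task 5@1: d1:7  d2:7  d3:7  d4:7  d5:7  d6:5  d7:5  d8:5 — peak 7.
Total digger-days = 50 over 8 days ⇒ peak ≥ ⌈50/8⌉ = 7, so 7 is optimal.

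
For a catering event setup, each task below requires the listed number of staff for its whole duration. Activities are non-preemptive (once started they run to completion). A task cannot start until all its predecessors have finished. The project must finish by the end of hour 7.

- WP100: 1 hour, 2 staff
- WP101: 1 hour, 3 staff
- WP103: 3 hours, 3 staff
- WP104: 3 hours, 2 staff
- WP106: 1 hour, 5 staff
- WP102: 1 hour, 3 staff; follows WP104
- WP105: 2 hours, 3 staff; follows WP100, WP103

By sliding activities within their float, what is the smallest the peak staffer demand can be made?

6

Early-start (WP100@1, WP101@1, WP103@1, WP104@1, WP106@1, WP102@4, WP105@4) gives peak 15: h1:15  h2:5  h3:5  h4:6  h5:3  h6:0  h7:0.
Shift WP103→2, WP104→2, WP106→5, WP102→6, WP105→6.
Schedule WP100@1, WP101@1, WP103@2, WP104@2, WP106@5, WP102@6, WP105@6: h1:5  h2:5  h3:5  h4:5  h5:5  h6:6  h7:3 — peak 6.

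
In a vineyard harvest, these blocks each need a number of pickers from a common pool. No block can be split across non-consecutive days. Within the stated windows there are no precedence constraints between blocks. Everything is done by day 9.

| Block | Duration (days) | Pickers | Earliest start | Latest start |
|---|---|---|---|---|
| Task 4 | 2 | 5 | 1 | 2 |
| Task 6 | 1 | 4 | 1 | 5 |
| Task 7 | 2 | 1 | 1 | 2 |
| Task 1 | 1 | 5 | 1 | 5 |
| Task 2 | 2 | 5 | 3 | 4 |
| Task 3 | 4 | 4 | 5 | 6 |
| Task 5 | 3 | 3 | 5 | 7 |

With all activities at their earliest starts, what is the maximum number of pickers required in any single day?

15

Early-start schedule: Task 4@1, Task 6@1, Task 7@1, Task 1@1, Task 2@3, Task 3@5, Task 5@5.
Load per day: day 1: 15, day 2: 6, day 3: 5, day 4: 5, day 5: 7, day 6: 7, day 7: 7, day 8: 4, day 9: 0.
Peak is 15.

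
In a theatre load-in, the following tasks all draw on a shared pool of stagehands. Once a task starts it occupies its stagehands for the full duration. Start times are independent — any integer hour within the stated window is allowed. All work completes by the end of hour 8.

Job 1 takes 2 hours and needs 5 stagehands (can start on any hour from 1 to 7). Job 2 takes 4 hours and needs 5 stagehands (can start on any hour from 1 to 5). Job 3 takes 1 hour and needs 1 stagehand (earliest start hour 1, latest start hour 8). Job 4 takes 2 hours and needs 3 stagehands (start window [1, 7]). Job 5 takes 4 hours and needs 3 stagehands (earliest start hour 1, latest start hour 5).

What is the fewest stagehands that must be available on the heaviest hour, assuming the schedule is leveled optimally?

Early-start (Job 1@1, Job 2@1, Job 3@1, Job 4@1, Job 5@1) gives peak 17: h1:17  h2:16  h3:8  h4:8  h5:0  h6:0  h7:0  h8:0.
Shift Job 2→3, Job 4→2, Job 5→4.
Schedule Job 1@1, Job 2@3, Job 3@1, Job 4@2, Job 5@4: h1:6  h2:8  h3:8  h4:8  h5:8  h6:8  h7:3  h8:0 — peak 8.

8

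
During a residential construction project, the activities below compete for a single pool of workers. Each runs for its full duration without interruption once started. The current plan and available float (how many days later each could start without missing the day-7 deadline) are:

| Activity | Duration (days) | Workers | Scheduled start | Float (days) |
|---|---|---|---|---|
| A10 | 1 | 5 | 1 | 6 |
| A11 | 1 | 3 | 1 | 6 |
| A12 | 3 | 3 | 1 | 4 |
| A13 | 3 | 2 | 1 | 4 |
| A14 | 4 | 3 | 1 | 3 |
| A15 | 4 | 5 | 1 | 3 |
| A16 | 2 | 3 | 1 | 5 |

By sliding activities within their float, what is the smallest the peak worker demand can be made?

10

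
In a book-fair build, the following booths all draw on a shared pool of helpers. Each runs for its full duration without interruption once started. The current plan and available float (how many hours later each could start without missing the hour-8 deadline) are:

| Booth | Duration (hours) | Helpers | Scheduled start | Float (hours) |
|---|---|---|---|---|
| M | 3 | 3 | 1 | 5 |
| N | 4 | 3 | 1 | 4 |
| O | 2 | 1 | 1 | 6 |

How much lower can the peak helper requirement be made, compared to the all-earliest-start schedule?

Early-start peak: h1:7  h2:7  h3:6  h4:3  h5:0  h6:0  h7:0  h8:0 ⇒ 7.
Leveled (M@1, N@4, O@1): h1:4  h2:4  h3:3  h4:3  h5:3  h6:3  h7:3  h8:0 ⇒ 4.
Reduction 7 − 4 = 3.

3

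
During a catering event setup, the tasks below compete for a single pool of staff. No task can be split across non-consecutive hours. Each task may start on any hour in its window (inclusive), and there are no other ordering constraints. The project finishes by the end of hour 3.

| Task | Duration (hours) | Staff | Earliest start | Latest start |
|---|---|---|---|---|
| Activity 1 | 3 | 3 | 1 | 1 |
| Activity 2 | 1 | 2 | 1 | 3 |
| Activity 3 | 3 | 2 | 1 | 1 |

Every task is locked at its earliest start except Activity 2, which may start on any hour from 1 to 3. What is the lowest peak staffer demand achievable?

Activity 2@1: h1:7  h2:5  h3:5 → peak 7
Activity 2@2: h1:5  h2:7  h3:5 → peak 7
Activity 2@3: h1:5  h2:5  h3:7 → peak 7
Best is Activity 2@1, peak 7.

7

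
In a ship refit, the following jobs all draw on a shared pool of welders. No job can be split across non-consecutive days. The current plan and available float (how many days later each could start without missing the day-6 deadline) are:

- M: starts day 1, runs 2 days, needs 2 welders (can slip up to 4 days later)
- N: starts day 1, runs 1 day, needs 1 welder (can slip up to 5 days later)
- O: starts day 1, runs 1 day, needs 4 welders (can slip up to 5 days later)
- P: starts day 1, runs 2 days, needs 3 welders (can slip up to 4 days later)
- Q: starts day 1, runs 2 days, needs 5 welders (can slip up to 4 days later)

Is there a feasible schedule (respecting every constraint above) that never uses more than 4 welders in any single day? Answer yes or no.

Total welder-days = 25; over 6 days the average is 25/6 > 4, so some day must exceed 4.

no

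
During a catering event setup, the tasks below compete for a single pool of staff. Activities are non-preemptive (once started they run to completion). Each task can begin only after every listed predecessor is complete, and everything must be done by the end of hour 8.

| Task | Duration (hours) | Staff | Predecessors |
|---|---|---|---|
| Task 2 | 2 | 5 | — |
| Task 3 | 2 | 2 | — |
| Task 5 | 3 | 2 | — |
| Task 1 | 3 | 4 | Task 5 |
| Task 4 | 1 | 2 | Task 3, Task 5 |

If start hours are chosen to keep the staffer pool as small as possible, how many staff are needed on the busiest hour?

6

Early-start (Task 2@1, Task 3@1, Task 5@1, Task 1@4, Task 4@4) gives peak 9: h1:9  h2:9  h3:2  h4:6  h5:4  h6:4  h7:0  h8:0.
Shift Task 3→3, Task 5→3, Task 1→6, Task 4→6.
Schedule Task 2@1, Task 3@3, Task 5@3, Task 1@6, Task 4@6: h1:5  h2:5  h3:4  h4:4  h5:2  h6:6  h7:4  h8:4 — peak 6.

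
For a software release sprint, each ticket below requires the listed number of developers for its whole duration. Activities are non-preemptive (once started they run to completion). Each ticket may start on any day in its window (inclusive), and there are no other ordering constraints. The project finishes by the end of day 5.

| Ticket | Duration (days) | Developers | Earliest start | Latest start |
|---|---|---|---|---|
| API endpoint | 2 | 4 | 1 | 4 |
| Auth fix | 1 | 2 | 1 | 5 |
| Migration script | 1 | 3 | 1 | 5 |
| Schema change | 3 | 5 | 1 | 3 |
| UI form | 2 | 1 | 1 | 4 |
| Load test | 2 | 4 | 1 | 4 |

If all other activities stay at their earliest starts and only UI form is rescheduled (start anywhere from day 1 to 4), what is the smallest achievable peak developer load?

18

UI form@1: d1:19  d2:14  d3:5  d4:0  d5:0 → peak 19
UI form@2: d1:18  d2:14  d3:6  d4:0  d5:0 → peak 18
UI form@3: d1:18  d2:13  d3:6  d4:1  d5:0 → peak 18
UI form@4: d1:18  d2:13  d3:5  d4:1  d5:1 → peak 18
Best is UI form@2, peak 18.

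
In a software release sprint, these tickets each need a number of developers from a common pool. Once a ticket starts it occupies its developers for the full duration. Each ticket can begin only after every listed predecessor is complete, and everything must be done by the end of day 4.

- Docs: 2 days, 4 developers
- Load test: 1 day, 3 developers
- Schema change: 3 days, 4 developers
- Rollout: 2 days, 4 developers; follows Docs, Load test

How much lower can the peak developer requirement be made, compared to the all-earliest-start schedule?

3

Early-start peak: d1:11  d2:8  d3:8  d4:4 ⇒ 11.
Leveled (Docs@1, Load test@1, Schema change@2, Rollout@3): d1:7  d2:8  d3:8  d4:8 ⇒ 8.
Reduction 11 − 8 = 3.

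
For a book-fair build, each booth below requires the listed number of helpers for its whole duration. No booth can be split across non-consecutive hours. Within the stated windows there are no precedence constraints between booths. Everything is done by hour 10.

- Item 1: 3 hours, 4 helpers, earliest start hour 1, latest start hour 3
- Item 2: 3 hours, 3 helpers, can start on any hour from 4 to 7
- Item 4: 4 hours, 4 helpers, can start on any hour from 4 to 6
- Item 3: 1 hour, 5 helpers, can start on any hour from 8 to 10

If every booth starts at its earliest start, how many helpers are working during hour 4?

7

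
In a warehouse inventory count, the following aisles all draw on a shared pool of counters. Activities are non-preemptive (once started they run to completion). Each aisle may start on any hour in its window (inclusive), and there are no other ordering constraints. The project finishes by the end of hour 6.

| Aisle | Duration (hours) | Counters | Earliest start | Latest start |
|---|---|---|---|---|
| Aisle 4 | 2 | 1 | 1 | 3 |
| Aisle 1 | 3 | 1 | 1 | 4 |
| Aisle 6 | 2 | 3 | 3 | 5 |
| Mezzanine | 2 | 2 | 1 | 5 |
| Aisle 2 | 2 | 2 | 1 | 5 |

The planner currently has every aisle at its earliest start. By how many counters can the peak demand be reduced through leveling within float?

2

Early-start peak: h1:6  h2:6  h3:4  h4:3  h5:0  h6:0 ⇒ 6.
Leveled (Aisle 4@1, Aisle 1@1, Aisle 6@3, Mezzanine@1, Aisle 2@5): h1:4  h2:4  h3:4  h4:3  h5:2  h6:2 ⇒ 4.
Reduction 6 − 4 = 2.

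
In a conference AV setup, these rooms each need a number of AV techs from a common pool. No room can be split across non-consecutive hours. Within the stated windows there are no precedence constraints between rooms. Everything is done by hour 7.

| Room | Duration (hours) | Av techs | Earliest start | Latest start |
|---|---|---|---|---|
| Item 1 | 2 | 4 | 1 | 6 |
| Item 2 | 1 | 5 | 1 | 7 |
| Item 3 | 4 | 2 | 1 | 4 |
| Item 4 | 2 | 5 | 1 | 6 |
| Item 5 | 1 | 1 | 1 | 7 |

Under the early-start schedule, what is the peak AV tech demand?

17

Early-start schedule: Item 1@1, Item 2@1, Item 3@1, Item 4@1, Item 5@1.
Load per hour: hour 1: 17, hour 2: 11, hour 3: 2, hour 4: 2, hour 5: 0, hour 6: 0, hour 7: 0.
Peak is 17.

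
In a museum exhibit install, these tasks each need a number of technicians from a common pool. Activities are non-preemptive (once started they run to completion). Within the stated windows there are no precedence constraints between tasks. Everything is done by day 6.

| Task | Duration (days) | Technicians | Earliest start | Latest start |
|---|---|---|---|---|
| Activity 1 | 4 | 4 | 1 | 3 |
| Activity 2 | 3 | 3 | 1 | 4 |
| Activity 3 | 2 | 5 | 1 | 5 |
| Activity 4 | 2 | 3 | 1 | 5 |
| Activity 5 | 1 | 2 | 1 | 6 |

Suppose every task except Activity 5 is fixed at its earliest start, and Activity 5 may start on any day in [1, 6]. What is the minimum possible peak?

15

Activity 5@1: d1:17  d2:15  d3:7  d4:4  d5:0  d6:0 → peak 17
Activity 5@2: d1:15  d2:17  d3:7  d4:4  d5:0  d6:0 → peak 17
Activity 5@3: d1:15  d2:15  d3:9  d4:4  d5:0  d6:0 → peak 15
Activity 5@4: d1:15  d2:15  d3:7  d4:6  d5:0  d6:0 → peak 15
Activity 5@5: d1:15  d2:15  d3:7  d4:4  d5:2  d6:0 → peak 15
Activity 5@6: d1:15  d2:15  d3:7  d4:4  d5:0  d6:2 → peak 15
Best is Activity 5@3, peak 15.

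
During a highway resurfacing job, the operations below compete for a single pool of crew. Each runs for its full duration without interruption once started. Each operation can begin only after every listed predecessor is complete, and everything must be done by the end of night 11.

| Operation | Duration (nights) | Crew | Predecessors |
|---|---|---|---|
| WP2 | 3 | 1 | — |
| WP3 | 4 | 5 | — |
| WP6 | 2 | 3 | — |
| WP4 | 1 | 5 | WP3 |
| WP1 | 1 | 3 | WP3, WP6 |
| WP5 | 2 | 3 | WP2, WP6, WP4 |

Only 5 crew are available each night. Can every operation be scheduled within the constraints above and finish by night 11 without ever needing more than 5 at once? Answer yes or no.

Schedule WP2@1, WP3@4, WP6@1, WP4@8, WP1@9, WP5@10: n1:4  n2:4  n3:1  n4:5  n5:5  n6:5  n7:5  n8:5  n9:3  n10:3  n11:3 — peak 5 ≤ 5.

yes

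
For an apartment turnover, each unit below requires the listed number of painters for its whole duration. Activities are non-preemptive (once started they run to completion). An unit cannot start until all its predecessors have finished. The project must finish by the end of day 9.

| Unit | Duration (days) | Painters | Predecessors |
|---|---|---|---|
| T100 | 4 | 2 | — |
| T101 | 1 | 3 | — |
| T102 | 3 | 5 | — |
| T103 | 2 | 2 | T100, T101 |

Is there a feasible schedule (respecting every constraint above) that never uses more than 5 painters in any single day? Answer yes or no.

yes

Schedule T100@1, T101@1, T102@5, T103@8: d1:5  d2:2  d3:2  d4:2  d5:5  d6:5  d7:5  d8:2  d9:2 — peak 5 ≤ 5.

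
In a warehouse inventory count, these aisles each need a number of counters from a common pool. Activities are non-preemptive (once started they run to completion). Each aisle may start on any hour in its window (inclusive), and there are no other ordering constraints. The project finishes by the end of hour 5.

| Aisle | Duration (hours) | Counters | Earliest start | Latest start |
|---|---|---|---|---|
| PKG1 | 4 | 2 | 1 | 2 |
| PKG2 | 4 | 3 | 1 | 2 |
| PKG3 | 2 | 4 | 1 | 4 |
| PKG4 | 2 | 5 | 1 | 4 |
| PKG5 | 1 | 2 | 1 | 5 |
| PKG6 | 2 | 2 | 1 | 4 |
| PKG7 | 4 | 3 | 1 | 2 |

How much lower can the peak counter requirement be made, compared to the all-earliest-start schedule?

Early-start peak: h1:21  h2:19  h3:8  h4:8  h5:0 ⇒ 21.
Leveled (PKG1@1, PKG2@1, PKG3@1, PKG4@3, PKG5@1, PKG6@1, PKG7@2): h1:13  h2:14  h3:13  h4:13  h5:3 ⇒ 14.
Reduction 21 − 14 = 7.

7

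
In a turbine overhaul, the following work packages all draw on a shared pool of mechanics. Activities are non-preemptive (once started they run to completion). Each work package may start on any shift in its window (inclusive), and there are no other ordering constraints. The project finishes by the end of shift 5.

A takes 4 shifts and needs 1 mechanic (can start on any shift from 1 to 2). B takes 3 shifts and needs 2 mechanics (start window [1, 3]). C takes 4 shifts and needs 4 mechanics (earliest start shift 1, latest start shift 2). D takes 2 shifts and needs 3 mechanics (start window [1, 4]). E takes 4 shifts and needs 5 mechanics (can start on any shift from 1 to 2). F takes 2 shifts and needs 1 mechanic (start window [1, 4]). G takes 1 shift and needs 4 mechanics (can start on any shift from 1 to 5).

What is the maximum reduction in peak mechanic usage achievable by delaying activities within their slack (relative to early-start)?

7

Early-start peak: s1:20  s2:16  s3:12  s4:10  s5:0 ⇒ 20.
Leveled (A@1, B@1, C@1, D@4, E@1, F@1, G@5): s1:13  s2:13  s3:12  s4:13  s5:7 ⇒ 13.
Reduction 20 − 13 = 7.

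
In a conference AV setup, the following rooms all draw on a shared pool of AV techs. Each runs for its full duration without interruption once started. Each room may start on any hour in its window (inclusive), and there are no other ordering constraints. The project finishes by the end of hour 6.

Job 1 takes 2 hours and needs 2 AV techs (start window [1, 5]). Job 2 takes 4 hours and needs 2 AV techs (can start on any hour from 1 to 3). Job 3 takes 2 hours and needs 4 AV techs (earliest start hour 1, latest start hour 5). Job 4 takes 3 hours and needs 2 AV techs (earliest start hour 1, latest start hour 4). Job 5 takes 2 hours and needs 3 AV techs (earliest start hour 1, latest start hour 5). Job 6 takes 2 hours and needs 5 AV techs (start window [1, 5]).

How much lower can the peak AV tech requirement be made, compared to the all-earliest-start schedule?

Early-start peak: h1:18  h2:18  h3:4  h4:2  h5:0  h6:0 ⇒ 18.
Leveled (Job 1@1, Job 2@1, Job 3@1, Job 4@3, Job 5@3, Job 6@5): h1:8  h2:8  h3:7  h4:7  h5:7  h6:5 ⇒ 8.
Reduction 18 − 8 = 10.

10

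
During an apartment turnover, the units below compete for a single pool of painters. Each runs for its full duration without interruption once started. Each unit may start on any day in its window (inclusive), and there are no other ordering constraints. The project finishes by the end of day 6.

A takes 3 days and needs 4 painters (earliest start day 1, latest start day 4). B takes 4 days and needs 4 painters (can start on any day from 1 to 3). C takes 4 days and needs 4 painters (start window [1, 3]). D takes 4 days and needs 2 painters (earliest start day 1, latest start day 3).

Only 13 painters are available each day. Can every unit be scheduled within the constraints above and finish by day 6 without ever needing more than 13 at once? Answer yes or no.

The minimum achievable peak is 14; 13 < 14, so no feasible schedule stays within the cap.

no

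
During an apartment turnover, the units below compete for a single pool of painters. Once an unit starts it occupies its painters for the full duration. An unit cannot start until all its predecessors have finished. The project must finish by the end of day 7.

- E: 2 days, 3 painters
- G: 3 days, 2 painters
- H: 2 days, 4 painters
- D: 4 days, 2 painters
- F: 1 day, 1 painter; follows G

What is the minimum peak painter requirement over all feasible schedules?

5

Early-start (E@1, G@1, H@1, D@1, F@4) gives peak 11: d1:11  d2:11  d3:4  d4:3  d5:0  d6:0  d7:0.
Shift G→3, H→6, F→6.
Schedule E@1, G@3, H@6, D@1, F@6: d1:5  d2:5  d3:4  d4:4  d5:2  d6:5  d7:4 — peak 5.
Total painter-days = 29 over 7 days ⇒ peak ≥ ⌈29/7⌉ = 5, so 5 is optimal.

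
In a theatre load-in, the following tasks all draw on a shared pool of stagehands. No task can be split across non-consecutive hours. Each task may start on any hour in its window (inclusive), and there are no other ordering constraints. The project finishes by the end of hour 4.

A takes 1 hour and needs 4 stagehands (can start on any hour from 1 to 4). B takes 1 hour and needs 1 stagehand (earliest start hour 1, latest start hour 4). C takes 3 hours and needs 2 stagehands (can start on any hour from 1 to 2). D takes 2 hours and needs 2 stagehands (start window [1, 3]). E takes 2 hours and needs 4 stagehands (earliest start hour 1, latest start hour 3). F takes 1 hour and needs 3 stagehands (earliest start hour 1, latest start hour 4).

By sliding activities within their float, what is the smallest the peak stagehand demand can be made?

Early-start (A@1, B@1, C@1, D@1, E@1, F@1) gives peak 16: h1:16  h2:8  h3:2  h4:0.
Shift C→2, E→3, F→2.
Schedule A@1, B@1, C@2, D@1, E@3, F@2: h1:7  h2:7  h3:6  h4:6 — peak 7.
Total stagehand-hours = 26 over 4 hours ⇒ peak ≥ ⌈26/4⌉ = 7, so 7 is optimal.

7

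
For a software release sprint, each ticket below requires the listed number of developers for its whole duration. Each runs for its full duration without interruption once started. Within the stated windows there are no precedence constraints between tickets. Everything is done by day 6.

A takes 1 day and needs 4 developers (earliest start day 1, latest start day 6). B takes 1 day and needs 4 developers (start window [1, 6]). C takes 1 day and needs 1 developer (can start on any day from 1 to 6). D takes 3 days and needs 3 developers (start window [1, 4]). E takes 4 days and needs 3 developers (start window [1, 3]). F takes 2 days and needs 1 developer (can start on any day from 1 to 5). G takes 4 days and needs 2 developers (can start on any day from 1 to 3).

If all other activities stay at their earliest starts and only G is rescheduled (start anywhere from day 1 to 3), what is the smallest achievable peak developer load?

16

G@1: d1:18  d2:9  d3:8  d4:5  d5:0  d6:0 → peak 18
G@2: d1:16  d2:9  d3:8  d4:5  d5:2  d6:0 → peak 16
G@3: d1:16  d2:7  d3:8  d4:5  d5:2  d6:2 → peak 16
Best is G@2, peak 16.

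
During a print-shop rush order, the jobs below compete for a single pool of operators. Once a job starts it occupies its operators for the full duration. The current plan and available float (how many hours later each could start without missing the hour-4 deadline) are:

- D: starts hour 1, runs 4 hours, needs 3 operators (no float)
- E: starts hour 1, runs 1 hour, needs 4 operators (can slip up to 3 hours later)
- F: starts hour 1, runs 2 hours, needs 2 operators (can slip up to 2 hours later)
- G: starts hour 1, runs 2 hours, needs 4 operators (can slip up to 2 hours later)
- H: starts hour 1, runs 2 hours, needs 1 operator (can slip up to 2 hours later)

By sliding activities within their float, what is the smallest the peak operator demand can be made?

Early-start (D@1, E@1, F@1, G@1, H@1) gives peak 14: h1:14  h2:10  h3:3  h4:3.
Shift G→2, H→3.
Schedule D@1, E@1, F@1, G@2, H@3: h1:9  h2:9  h3:8  h4:4 — peak 9.

9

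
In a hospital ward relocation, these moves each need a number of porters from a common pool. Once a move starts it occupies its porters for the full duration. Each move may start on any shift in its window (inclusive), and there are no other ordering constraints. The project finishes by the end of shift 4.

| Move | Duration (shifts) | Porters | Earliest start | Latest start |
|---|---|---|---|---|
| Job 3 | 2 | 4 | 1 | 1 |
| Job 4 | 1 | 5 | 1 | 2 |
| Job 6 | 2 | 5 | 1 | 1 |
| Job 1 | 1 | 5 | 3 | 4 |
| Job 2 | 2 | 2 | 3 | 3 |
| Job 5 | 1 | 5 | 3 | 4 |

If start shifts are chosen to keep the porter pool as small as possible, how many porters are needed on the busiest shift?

14

Schedule Job 3@1, Job 4@1, Job 6@1, Job 1@3, Job 2@3, Job 5@3: s1:14  s2:9  s3:12  s4:2 — peak 14.
No arrangement of the 8 feasible schedules does better.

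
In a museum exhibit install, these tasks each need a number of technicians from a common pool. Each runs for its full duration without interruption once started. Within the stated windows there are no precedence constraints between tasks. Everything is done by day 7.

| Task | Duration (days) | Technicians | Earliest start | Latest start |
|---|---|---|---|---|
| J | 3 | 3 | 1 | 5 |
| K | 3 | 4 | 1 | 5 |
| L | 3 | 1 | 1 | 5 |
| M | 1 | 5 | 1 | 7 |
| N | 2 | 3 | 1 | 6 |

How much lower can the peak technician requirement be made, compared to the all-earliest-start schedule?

10

Early-start peak: d1:16  d2:11  d3:8  d4:0  d5:0  d6:0  d7:0 ⇒ 16.
Leveled (J@1, K@4, L@3, M@7, N@1): d1:6  d2:6  d3:4  d4:5  d5:5  d6:4  d7:5 ⇒ 6.
Reduction 16 − 6 = 10.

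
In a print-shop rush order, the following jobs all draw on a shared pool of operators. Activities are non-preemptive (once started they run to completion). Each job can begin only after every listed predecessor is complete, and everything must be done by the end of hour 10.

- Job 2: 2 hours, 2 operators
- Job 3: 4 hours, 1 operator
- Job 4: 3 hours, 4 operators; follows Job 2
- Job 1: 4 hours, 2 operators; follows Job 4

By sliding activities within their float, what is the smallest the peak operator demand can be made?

Early-start (Job 2@1, Job 3@1, Job 4@3, Job 1@6) gives peak 5: h1:3  h2:3  h3:5  h4:5  h5:4  h6:2  h7:2  h8:2  h9:2  h10:0.
Shift Job 3→6.
Schedule Job 2@1, Job 3@6, Job 4@3, Job 1@6: h1:2  h2:2  h3:4  h4:4  h5:4  h6:3  h7:3  h8:3  h9:3  h10:0 — peak 4.

4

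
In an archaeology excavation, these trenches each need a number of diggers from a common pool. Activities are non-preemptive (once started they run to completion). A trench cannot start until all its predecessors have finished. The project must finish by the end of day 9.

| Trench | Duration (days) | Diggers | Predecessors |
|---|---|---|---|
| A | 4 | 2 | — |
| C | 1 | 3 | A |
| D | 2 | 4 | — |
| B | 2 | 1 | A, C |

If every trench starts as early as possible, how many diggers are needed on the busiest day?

Early-start schedule: A@1, C@5, D@1, B@6.
Load per day: day 1: 6, day 2: 6, day 3: 2, day 4: 2, day 5: 3, day 6: 1, day 7: 1, day 8: 0, day 9: 0.
Peak is 6.

6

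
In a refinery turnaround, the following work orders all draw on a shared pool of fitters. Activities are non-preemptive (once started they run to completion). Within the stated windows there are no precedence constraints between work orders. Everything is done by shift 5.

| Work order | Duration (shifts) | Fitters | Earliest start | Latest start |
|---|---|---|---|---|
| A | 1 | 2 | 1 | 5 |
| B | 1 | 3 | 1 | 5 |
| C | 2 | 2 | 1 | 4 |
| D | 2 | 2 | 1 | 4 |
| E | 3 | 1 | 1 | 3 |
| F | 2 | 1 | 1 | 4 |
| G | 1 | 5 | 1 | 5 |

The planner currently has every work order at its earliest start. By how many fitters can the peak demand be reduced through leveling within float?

Early-start peak: s1:16  s2:6  s3:1  s4:0  s5:0 ⇒ 16.
Leveled (A@1, B@2, C@3, D@3, E@1, F@1, G@5): s1:4  s2:5  s3:5  s4:4  s5:5 ⇒ 5.
Reduction 16 − 5 = 11.

11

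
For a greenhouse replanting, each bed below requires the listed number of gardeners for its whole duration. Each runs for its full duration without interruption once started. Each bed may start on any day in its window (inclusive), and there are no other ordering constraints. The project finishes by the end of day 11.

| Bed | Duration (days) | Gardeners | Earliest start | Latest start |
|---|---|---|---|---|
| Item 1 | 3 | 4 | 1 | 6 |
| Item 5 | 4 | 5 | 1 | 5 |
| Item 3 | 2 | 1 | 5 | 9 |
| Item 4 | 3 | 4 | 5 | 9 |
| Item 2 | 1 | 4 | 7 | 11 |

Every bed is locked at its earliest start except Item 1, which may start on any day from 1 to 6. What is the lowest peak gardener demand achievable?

Item 1@1: d1:9  d2:9  d3:9  d4:5  d5:5  d6:5  d7:8  d8:0  d9:0  d10:0  d11:0 → peak 9
Item 1@2: d1:5  d2:9  d3:9  d4:9  d5:5  d6:5  d7:8  d8:0  d9:0  d10:0  d11:0 → peak 9
Item 1@3: d1:5  d2:5  d3:9  d4:9  d5:9  d6:5  d7:8  d8:0  d9:0  d10:0  d11:0 → peak 9
Item 1@4: d1:5  d2:5  d3:5  d4:9  d5:9  d6:9  d7:8  d8:0  d9:0  d10:0  d11:0 → peak 9
Item 1@5: d1:5  d2:5  d3:5  d4:5  d5:9  d6:9  d7:12  d8:0  d9:0  d10:0  d11:0 → peak 12
Item 1@6: d1:5  d2:5  d3:5  d4:5  d5:5  d6:9  d7:12  d8:4  d9:0  d10:0  d11:0 → peak 12
Best is Item 1@1, peak 9.

9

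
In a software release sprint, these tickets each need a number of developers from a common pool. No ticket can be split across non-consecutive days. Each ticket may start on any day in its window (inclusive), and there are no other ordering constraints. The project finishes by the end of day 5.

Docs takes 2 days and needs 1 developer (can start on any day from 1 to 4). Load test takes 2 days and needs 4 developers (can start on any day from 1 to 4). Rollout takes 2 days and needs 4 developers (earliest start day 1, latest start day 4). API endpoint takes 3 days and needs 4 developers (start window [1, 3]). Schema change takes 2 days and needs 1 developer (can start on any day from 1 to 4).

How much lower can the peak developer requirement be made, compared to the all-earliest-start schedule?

Early-start peak: d1:14  d2:14  d3:4  d4:0  d5:0 ⇒ 14.
Leveled (Docs@1, Load test@1, Rollout@3, API endpoint@3, Schema change@1): d1:6  d2:6  d3:8  d4:8  d5:4 ⇒ 8.
Reduction 14 − 8 = 6.

6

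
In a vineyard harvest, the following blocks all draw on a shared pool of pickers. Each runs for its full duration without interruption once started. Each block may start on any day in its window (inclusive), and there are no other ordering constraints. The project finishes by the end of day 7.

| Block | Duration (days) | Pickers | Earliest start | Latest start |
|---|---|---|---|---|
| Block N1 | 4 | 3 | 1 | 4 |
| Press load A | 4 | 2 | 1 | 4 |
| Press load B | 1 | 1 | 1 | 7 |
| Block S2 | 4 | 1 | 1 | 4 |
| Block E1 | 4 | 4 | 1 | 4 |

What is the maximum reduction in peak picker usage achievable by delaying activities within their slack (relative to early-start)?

1

Early-start peak: d1:11  d2:10  d3:10  d4:10  d5:0  d6:0  d7:0 ⇒ 11.
Leveled (Block N1@1, Press load A@1, Press load B@1, Block S2@1, Block E1@2): d1:7  d2:10  d3:10  d4:10  d5:4  d6:0  d7:0 ⇒ 10.
Reduction 11 − 10 = 1.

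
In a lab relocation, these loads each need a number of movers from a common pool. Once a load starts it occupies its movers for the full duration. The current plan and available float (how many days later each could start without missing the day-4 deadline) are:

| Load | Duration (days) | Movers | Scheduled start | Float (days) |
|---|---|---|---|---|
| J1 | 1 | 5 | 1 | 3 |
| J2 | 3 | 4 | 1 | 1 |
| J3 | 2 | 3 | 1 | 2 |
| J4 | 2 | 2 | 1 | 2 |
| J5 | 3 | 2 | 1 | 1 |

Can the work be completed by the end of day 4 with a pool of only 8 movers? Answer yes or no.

no

Total mover-days = 33; over 4 days the average is 33/4 > 8, so some day must exceed 8.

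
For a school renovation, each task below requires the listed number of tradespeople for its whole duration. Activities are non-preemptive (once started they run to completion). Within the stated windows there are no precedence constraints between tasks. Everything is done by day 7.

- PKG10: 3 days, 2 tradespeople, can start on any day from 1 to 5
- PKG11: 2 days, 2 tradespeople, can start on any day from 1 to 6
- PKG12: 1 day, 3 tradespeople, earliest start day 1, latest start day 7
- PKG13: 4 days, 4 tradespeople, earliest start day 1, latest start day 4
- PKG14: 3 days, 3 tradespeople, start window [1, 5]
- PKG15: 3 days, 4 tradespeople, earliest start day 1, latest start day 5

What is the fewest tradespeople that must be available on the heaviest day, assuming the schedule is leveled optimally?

Early-start (PKG10@1, PKG11@1, PKG12@1, PKG13@1, PKG14@1, PKG15@1) gives peak 18: d1:18  d2:15  d3:13  d4:4  d5:0  d6:0  d7:0.
Shift PKG13→4, PKG14→2, PKG15→5.
Schedule PKG10@1, PKG11@1, PKG12@1, PKG13@4, PKG14@2, PKG15@5: d1:7  d2:7  d3:5  d4:7  d5:8  d6:8  d7:8 — peak 8.
Total tradesperson-days = 50 over 7 days ⇒ peak ≥ ⌈50/7⌉ = 8, so 8 is optimal.

8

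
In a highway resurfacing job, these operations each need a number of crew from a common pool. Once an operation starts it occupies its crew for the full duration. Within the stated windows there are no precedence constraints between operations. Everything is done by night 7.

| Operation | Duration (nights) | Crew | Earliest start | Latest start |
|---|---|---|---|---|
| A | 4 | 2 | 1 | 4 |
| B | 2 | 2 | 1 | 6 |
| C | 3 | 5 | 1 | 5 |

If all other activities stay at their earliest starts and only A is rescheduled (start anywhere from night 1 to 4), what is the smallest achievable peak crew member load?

A@1: n1:9  n2:9  n3:7  n4:2  n5:0  n6:0  n7:0 → peak 9
A@2: n1:7  n2:9  n3:7  n4:2  n5:2  n6:0  n7:0 → peak 9
A@3: n1:7  n2:7  n3:7  n4:2  n5:2  n6:2  n7:0 → peak 7
A@4: n1:7  n2:7  n3:5  n4:2  n5:2  n6:2  n7:2 → peak 7
Best is A@3, peak 7.

7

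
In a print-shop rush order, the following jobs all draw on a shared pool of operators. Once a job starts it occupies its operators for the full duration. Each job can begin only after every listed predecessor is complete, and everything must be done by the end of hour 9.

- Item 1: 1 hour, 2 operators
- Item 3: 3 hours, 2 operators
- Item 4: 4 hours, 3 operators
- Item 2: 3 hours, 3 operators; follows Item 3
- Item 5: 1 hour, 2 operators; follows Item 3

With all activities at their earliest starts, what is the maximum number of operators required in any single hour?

Early-start schedule: Item 1@1, Item 3@1, Item 4@1, Item 2@4, Item 5@4.
Load per hour: hour 1: 7, hour 2: 5, hour 3: 5, hour 4: 8, hour 5: 3, hour 6: 3, hour 7: 0, hour 8: 0, hour 9: 0.
Peak is 8.

8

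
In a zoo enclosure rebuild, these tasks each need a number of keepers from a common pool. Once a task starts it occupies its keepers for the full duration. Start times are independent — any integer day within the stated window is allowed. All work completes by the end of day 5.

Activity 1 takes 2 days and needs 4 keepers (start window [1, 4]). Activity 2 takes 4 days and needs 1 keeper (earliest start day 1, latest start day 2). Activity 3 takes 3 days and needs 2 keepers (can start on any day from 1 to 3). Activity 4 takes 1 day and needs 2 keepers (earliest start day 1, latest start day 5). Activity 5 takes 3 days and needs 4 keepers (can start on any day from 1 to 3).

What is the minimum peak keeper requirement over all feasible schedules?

Early-start (Activity 1@1, Activity 2@1, Activity 3@1, Activity 4@1, Activity 5@1) gives peak 13: d1:13  d2:11  d3:7  d4:1  d5:0.
Shift Activity 4→4, Activity 5→3.
Schedule Activity 1@1, Activity 2@1, Activity 3@1, Activity 4@4, Activity 5@3: d1:7  d2:7  d3:7  d4:7  d5:4 — peak 7.
Total keeper-days = 32 over 5 days ⇒ peak ≥ ⌈32/5⌉ = 7, so 7 is optimal.

7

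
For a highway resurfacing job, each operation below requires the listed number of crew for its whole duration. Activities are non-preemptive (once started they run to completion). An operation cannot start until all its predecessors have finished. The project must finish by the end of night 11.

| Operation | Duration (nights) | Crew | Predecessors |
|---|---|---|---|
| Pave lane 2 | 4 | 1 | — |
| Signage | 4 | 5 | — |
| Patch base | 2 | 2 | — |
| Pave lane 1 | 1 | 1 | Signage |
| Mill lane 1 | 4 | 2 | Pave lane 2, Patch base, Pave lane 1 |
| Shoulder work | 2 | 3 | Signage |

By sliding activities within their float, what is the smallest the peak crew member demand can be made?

6

Early-start (Pave lane 2@1, Signage@1, Patch base@1, Pave lane 1@5, Mill lane 1@6, Shoulder work@5) gives peak 8: n1:8  n2:8  n3:6  n4:6  n5:4  n6:5  n7:2  n8:2  n9:2  n10:0  n11:0.
Shift Patch base→5, Mill lane 1→7.
Schedule Pave lane 2@1, Signage@1, Patch base@5, Pave lane 1@5, Mill lane 1@7, Shoulder work@5: n1:6  n2:6  n3:6  n4:6  n5:6  n6:5  n7:2  n8:2  n9:2  n10:2  n11:0 — peak 6.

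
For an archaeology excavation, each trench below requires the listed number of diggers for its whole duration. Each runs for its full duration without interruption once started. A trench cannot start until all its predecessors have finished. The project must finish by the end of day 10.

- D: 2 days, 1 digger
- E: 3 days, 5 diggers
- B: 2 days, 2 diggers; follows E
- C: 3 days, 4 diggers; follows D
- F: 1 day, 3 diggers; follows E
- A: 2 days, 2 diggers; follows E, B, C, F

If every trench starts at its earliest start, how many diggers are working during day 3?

9

At early start, day 3 has: E, C.
Demand: 5 + 4 = 9.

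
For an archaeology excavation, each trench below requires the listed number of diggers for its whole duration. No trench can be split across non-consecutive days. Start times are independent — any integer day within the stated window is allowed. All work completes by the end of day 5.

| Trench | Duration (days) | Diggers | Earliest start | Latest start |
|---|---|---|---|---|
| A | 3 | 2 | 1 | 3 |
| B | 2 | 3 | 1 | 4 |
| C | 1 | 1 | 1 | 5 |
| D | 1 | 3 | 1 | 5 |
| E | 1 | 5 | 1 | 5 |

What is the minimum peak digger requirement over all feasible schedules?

Early-start (A@1, B@1, C@1, D@1, E@1) gives peak 14: d1:14  d2:5  d3:2  d4:0  d5:0.
Shift C→3, D→4, E→5.
Schedule A@1, B@1, C@3, D@4, E@5: d1:5  d2:5  d3:3  d4:3  d5:5 — peak 5.
Total digger-days = 21 over 5 days ⇒ peak ≥ ⌈21/5⌉ = 5, so 5 is optimal.

5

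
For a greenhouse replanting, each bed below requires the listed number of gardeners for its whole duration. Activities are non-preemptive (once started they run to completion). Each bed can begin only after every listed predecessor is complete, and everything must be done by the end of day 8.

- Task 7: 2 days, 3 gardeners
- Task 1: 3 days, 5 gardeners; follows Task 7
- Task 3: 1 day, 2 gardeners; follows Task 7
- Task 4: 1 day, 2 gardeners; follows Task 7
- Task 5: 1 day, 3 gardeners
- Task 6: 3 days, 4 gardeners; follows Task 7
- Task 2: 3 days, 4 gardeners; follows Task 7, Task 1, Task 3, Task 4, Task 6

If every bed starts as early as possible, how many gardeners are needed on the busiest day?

13

Early-start schedule: Task 7@1, Task 1@3, Task 3@3, Task 4@3, Task 5@1, Task 6@3, Task 2@6.
Load per day: day 1: 6, day 2: 3, day 3: 13, day 4: 9, day 5: 9, day 6: 4, day 7: 4, day 8: 4.
Peak is 13.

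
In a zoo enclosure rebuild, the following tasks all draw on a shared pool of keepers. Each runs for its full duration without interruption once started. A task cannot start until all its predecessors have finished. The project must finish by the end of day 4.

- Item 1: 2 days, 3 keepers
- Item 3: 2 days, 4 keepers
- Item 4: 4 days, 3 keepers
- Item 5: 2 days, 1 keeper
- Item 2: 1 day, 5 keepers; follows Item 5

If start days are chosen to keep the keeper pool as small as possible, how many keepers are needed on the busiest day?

11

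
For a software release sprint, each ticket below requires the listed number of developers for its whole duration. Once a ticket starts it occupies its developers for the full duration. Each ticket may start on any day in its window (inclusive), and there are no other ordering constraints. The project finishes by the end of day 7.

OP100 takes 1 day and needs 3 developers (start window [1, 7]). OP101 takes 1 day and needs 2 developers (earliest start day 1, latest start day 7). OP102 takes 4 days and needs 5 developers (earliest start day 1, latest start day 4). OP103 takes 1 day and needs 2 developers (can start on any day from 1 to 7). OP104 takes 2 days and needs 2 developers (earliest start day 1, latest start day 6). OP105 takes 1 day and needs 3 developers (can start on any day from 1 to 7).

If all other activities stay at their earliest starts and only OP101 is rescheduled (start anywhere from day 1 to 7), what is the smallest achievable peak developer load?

15

OP101@1: d1:17  d2:7  d3:5  d4:5  d5:0  d6:0  d7:0 → peak 17
OP101@2: d1:15  d2:9  d3:5  d4:5  d5:0  d6:0  d7:0 → peak 15
OP101@3: d1:15  d2:7  d3:7  d4:5  d5:0  d6:0  d7:0 → peak 15
OP101@4: d1:15  d2:7  d3:5  d4:7  d5:0  d6:0  d7:0 → peak 15
OP101@5: d1:15  d2:7  d3:5  d4:5  d5:2  d6:0  d7:0 → peak 15
OP101@6: d1:15  d2:7  d3:5  d4:5  d5:0  d6:2  d7:0 → peak 15
OP101@7: d1:15  d2:7  d3:5  d4:5  d5:0  d6:0  d7:2 → peak 15
Best is OP101@2, peak 15.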